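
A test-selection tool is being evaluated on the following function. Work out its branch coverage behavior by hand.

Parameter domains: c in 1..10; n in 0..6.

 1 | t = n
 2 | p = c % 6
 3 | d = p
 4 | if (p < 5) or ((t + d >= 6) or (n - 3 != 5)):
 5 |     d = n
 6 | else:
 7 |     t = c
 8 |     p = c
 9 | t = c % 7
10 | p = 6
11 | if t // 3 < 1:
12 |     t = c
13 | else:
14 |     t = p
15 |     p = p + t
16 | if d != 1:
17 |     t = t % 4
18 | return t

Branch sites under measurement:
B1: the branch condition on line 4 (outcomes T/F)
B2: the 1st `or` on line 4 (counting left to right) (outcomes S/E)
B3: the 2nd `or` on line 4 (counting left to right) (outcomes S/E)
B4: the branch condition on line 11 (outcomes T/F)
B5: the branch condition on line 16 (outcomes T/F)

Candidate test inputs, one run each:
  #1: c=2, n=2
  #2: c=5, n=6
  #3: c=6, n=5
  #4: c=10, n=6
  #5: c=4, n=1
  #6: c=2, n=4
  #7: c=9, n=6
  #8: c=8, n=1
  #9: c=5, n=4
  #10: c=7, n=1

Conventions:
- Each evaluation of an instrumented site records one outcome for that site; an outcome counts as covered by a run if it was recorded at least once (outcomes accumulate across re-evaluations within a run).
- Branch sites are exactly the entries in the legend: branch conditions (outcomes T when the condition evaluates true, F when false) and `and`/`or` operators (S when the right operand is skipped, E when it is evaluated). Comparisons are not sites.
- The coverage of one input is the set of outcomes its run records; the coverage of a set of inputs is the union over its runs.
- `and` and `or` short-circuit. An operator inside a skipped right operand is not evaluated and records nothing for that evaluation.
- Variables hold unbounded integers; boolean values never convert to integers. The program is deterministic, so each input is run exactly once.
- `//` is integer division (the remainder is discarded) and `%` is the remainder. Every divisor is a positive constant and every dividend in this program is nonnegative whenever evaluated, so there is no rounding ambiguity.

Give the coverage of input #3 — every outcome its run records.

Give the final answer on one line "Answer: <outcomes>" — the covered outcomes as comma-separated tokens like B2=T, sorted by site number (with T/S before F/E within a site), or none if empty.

Event log for input #3 (c=6, n=5):
  B2->S, B1->T, B4->F, B5->T
deduplicating events, the covered set is: B1=T, B2=S, B4=F, B5=T

Answer: B1=T, B2=S, B4=F, B5=T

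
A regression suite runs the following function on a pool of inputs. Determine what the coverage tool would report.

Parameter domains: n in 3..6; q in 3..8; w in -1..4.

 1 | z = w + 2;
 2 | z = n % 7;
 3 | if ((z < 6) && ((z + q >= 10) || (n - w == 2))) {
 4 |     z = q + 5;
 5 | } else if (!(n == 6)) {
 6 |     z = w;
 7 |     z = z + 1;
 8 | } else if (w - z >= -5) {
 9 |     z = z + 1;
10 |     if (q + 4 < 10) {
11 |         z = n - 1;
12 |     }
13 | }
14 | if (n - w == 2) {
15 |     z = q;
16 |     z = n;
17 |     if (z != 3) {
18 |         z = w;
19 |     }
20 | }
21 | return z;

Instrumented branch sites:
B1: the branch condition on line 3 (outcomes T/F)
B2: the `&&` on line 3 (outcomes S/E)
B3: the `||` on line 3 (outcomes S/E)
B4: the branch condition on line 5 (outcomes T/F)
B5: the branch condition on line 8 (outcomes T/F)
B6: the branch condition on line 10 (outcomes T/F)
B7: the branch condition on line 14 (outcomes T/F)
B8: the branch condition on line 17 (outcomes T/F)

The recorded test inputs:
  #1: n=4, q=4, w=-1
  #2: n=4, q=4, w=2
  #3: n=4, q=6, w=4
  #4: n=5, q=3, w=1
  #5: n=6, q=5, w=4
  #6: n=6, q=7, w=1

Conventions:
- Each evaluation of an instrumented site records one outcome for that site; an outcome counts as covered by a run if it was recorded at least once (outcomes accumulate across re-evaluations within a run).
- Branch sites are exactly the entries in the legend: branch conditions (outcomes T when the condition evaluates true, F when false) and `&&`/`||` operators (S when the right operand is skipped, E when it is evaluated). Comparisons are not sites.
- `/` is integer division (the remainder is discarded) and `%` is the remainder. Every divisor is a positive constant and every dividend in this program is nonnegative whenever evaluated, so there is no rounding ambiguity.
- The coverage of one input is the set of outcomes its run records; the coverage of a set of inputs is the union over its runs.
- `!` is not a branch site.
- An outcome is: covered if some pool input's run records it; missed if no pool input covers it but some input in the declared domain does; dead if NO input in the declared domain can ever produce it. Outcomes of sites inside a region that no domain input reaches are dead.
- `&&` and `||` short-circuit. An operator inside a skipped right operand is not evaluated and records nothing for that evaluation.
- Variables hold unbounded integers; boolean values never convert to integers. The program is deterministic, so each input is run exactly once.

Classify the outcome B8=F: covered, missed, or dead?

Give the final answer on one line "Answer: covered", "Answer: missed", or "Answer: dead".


no pool input records B8=F
but domain input (n=3, q=3, w=1) does record it -> reachable, so missed
Answer: missed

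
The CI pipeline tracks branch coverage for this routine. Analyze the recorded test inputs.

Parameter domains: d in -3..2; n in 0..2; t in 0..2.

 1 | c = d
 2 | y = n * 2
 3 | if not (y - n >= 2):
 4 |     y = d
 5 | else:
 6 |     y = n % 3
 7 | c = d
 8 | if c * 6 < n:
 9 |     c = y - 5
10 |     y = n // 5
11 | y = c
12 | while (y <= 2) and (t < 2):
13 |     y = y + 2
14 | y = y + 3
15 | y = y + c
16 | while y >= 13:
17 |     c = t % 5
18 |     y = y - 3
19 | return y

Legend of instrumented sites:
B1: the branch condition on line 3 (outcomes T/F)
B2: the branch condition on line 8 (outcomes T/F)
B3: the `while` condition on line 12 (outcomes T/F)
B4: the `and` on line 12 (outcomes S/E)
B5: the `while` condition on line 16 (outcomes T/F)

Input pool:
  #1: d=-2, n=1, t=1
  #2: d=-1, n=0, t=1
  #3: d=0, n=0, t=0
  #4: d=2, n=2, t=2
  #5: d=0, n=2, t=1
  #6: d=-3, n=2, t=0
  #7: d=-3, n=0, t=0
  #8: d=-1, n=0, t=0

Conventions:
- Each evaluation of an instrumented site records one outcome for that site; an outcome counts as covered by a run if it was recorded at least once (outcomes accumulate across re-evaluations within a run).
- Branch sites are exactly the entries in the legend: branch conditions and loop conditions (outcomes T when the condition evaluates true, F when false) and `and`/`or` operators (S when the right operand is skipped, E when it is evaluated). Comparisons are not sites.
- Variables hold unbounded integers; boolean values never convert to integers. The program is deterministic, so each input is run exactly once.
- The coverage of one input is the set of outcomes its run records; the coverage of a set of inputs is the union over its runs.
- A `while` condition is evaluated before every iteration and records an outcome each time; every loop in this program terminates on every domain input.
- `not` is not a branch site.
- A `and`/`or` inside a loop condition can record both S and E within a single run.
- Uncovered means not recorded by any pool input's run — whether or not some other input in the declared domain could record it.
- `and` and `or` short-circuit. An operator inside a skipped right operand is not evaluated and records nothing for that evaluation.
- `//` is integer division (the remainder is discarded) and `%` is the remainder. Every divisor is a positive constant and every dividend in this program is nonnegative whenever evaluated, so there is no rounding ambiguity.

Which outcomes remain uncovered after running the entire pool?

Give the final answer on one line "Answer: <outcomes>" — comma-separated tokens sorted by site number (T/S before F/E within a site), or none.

test 1 (d=-2, n=1, t=1) fires B1->T, B2->T, B4->E, B3->T, B4->E, B3->T, B4->E, B3->T, B4->E, B3->T, B4->E, B3->T, B4->S, B3->F, ...; hits B1=T, B2=T, B3=T, B3=F, B4=S, B4=E, B5=F
test 2 (d=-1, n=0, t=1) fires B1->T, B2->T, B4->E, B3->T, B4->E, B3->T, B4->E, B3->T, B4->E, B3->T, B4->E, B3->T, B4->S, B3->F, ...; hits B1=T, B2=T, B3=T, B3=F, B4=S, B4=E, B5=F
test 3 (d=0, n=0, t=0) fires B1->T, B2->F, B4->E, B3->T, B4->E, B3->T, B4->S, B3->F, B5->F; hits B1=T, B2=F, B3=T, B3=F, B4=S, B4=E, B5=F
test 4 (d=2, n=2, t=2) fires B1->F, B2->F, B4->E, B3->F, B5->F; hits B1=F, B2=F, B3=F, B4=E, B5=F
test 5 (d=0, n=2, t=1) fires B1->F, B2->T, B4->E, B3->T, B4->E, B3->T, B4->E, B3->T, B4->S, B3->F, B5->F; hits B1=F, B2=T, B3=T, B3=F, B4=S, B4=E, B5=F
test 6 (d=-3, n=2, t=0) fires B1->F, B2->T, B4->E, B3->T, B4->E, B3->T, B4->E, B3->T, B4->S, B3->F, B5->F; hits B1=F, B2=T, B3=T, B3=F, B4=S, B4=E, B5=F
test 7 (d=-3, n=0, t=0) fires B1->T, B2->T, B4->E, B3->T, B4->E, B3->T, B4->E, B3->T, B4->E, B3->T, B4->E, B3->T, B4->E, B3->T, ...; hits B1=T, B2=T, B3=T, B3=F, B4=S, B4=E, B5=F
test 8 (d=-1, n=0, t=0) fires B1->T, B2->T, B4->E, B3->T, B4->E, B3->T, B4->E, B3->T, B4->E, B3->T, B4->E, B3->T, B4->S, B3->F, ...; hits B1=T, B2=T, B3=T, B3=F, B4=S, B4=E, B5=F
union over the pool: B1=T, B1=F, B2=T, B2=F, B3=T, B3=F, B4=S, B4=E, B5=F
uncovered (1 of 10): B5=T

Answer: B5=T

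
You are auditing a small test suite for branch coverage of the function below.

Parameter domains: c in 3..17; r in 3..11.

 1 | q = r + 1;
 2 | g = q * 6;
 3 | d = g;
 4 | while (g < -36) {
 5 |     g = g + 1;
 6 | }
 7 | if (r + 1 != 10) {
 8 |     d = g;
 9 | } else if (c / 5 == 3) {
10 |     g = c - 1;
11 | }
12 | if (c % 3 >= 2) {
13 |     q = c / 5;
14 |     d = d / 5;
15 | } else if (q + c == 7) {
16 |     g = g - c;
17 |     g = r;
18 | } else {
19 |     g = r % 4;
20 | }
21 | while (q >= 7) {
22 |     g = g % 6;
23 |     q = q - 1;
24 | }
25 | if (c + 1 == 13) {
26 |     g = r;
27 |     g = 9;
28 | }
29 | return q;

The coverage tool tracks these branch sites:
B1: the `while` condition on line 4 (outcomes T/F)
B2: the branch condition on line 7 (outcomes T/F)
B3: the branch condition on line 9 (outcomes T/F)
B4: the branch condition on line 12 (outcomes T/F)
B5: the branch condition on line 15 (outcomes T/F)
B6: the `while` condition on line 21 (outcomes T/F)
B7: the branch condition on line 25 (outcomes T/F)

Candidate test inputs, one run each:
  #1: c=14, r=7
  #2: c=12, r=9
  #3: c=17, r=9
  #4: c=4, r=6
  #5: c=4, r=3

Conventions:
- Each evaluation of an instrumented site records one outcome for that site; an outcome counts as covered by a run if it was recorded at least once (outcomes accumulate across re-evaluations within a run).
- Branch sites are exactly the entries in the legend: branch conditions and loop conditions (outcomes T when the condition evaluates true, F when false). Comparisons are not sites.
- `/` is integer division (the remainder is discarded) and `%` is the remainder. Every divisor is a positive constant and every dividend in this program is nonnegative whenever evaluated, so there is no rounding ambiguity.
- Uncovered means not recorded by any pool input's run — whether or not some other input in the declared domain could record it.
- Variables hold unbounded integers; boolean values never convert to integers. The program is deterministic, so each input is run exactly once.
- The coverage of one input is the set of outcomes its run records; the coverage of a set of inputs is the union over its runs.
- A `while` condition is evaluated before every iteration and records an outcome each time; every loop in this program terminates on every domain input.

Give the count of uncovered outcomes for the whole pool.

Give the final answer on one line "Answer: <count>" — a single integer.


run #1 (c=14, r=7) runs B1->F, B2->T, B4->T, B6->F, B7->F; records B1=F, B2=T, B4=T, B6=F, B7=F
run #2 (c=12, r=9) runs B1->F, B2->F, B3->F, B4->F, B5->F, B6->T, B6->T, B6->T, B6->T, B6->F, B7->T; records B1=F, B2=F, B3=F, B4=F, B5=F, B6=T, B6=F, B7=T
run #3 (c=17, r=9) runs B1->F, B2->F, B3->T, B4->T, B6->F, B7->F; records B1=F, B2=F, B3=T, B4=T, B6=F, B7=F
run #4 (c=4, r=6) runs B1->F, B2->T, B4->F, B5->F, B6->T, B6->F, B7->F; records B1=F, B2=T, B4=F, B5=F, B6=T, B6=F, B7=F
run #5 (c=4, r=3) runs B1->F, B2->T, B4->F, B5->F, B6->F, B7->F; records B1=F, B2=T, B4=F, B5=F, B6=F, B7=F
union over the pool: B1=F, B2=T, B2=F, B3=T, B3=F, B4=T, B4=F, B5=F, B6=T, B6=F, B7=T, B7=F
uncovered (2 of 14): B1=T, B5=T
Answer: 2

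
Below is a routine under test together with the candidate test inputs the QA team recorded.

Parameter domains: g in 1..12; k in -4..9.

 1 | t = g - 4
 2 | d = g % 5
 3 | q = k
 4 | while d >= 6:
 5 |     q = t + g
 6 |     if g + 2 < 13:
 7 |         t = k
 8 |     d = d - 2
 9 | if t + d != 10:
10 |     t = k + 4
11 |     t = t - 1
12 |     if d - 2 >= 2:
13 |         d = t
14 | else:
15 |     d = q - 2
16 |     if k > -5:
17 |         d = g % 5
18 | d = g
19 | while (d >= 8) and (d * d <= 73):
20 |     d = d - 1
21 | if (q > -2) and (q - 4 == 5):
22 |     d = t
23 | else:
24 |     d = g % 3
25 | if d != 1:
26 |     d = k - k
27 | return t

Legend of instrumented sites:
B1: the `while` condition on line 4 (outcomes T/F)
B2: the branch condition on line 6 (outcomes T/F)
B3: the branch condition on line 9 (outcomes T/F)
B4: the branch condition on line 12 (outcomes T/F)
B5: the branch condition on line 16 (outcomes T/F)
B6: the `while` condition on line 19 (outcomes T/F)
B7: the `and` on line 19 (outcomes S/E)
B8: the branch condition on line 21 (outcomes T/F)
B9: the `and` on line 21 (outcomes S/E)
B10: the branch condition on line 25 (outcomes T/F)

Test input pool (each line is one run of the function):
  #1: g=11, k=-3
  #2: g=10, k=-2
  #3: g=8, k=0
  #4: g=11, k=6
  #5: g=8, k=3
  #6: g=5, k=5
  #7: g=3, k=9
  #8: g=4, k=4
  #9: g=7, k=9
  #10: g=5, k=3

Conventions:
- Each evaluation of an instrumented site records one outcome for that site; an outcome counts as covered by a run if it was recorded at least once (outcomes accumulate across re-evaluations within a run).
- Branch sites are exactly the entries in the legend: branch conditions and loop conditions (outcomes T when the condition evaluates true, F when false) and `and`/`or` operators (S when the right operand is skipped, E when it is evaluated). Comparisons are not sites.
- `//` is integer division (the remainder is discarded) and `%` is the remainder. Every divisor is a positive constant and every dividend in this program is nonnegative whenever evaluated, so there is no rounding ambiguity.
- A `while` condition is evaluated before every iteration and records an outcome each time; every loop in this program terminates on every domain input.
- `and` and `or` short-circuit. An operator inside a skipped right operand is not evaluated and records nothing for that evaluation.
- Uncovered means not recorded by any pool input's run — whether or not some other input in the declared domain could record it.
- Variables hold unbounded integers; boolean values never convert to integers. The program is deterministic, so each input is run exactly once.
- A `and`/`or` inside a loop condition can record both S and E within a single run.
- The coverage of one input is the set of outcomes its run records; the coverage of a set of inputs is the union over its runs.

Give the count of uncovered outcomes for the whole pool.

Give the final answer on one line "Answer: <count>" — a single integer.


#1 (g=11, k=-3) -> B1->F, B3->T, B4->F, B7->E, B6->F, B9->S, B8->F, B10->T; covered: B1=F, B3=T, B4=F, B6=F, B7=E, B8=F, B9=S, B10=T
#2 (g=10, k=-2) -> B1->F, B3->T, B4->F, B7->E, B6->F, B9->S, B8->F, B10->F; covered: B1=F, B3=T, B4=F, B6=F, B7=E, B8=F, B9=S, B10=F
#3 (g=8, k=0) -> B1->F, B3->T, B4->F, B7->E, B6->T, B7->S, B6->F, B9->E, B8->F, B10->T; covered: B1=F, B3=T, B4=F, B6=T, B6=F, B7=S, B7=E, B8=F, B9=E, B10=T
#4 (g=11, k=6) -> B1->F, B3->T, B4->F, B7->E, B6->F, B9->E, B8->F, B10->T; covered: B1=F, B3=T, B4=F, B6=F, B7=E, B8=F, B9=E, B10=T
#5 (g=8, k=3) -> B1->F, B3->T, B4->F, B7->E, B6->T, B7->S, B6->F, B9->E, B8->F, B10->T; covered: B1=F, B3=T, B4=F, B6=T, B6=F, B7=S, B7=E, B8=F, B9=E, B10=T
#6 (g=5, k=5) -> B1->F, B3->T, B4->F, B7->S, B6->F, B9->E, B8->F, B10->T; covered: B1=F, B3=T, B4=F, B6=F, B7=S, B8=F, B9=E, B10=T
#7 (g=3, k=9) -> B1->F, B3->T, B4->F, B7->S, B6->F, B9->E, B8->T, B10->T; covered: B1=F, B3=T, B4=F, B6=F, B7=S, B8=T, B9=E, B10=T
#8 (g=4, k=4) -> B1->F, B3->T, B4->T, B7->S, B6->F, B9->E, B8->F, B10->F; covered: B1=F, B3=T, B4=T, B6=F, B7=S, B8=F, B9=E, B10=F
#9 (g=7, k=9) -> B1->F, B3->T, B4->F, B7->S, B6->F, B9->E, B8->T, B10->T; covered: B1=F, B3=T, B4=F, B6=F, B7=S, B8=T, B9=E, B10=T
#10 (g=5, k=3) -> B1->F, B3->T, B4->F, B7->S, B6->F, B9->E, B8->F, B10->T; covered: B1=F, B3=T, B4=F, B6=F, B7=S, B8=F, B9=E, B10=T
union over the pool: B1=F, B3=T, B4=T, B4=F, B6=T, B6=F, B7=S, B7=E, B8=T, B8=F, B9=S, B9=E, B10=T, B10=F
uncovered (6 of 20): B1=T, B2=T, B2=F, B3=F, B5=T, B5=F
Answer: 6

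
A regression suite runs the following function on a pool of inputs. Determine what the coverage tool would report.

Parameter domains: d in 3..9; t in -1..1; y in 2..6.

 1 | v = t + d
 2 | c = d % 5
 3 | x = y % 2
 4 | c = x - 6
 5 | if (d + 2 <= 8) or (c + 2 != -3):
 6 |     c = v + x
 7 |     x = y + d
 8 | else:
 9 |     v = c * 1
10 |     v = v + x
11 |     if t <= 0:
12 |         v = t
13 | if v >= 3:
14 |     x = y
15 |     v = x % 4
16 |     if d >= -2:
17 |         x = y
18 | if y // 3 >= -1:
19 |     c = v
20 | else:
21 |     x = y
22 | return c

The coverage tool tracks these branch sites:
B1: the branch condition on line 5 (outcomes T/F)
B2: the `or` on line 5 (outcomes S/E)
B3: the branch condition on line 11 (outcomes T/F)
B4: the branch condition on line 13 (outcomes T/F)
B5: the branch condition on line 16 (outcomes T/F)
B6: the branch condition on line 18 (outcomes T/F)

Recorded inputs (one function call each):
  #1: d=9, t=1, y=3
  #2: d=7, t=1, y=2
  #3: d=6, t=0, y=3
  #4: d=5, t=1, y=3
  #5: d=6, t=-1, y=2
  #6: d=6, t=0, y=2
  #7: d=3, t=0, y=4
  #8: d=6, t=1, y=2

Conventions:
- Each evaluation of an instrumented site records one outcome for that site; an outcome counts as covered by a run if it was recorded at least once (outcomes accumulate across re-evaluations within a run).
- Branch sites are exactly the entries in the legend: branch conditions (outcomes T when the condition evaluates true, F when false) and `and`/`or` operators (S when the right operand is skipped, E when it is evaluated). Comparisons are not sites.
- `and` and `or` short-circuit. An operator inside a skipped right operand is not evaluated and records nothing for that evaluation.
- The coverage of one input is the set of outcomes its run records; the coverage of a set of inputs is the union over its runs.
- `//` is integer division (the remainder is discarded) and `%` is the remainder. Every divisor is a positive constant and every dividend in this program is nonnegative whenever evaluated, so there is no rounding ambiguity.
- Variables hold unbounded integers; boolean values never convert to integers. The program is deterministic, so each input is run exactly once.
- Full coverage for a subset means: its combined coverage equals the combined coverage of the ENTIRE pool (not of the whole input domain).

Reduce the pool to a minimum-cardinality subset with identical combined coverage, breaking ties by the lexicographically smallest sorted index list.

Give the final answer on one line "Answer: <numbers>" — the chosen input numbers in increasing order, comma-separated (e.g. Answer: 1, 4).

run #1 (d=9, t=1, y=3) runs B2->E, B1->F, B3->F, B4->F, B6->T; records B1=F, B2=E, B3=F, B4=F, B6=T
run #2 (d=7, t=1, y=2) runs B2->E, B1->T, B4->T, B5->T, B6->T; records B1=T, B2=E, B4=T, B5=T, B6=T
run #3 (d=6, t=0, y=3) runs B2->S, B1->T, B4->T, B5->T, B6->T; records B1=T, B2=S, B4=T, B5=T, B6=T
run #4 (d=5, t=1, y=3) runs B2->S, B1->T, B4->T, B5->T, B6->T; records B1=T, B2=S, B4=T, B5=T, B6=T
run #5 (d=6, t=-1, y=2) runs B2->S, B1->T, B4->T, B5->T, B6->T; records B1=T, B2=S, B4=T, B5=T, B6=T
run #6 (d=6, t=0, y=2) runs B2->S, B1->T, B4->T, B5->T, B6->T; records B1=T, B2=S, B4=T, B5=T, B6=T
run #7 (d=3, t=0, y=4) runs B2->S, B1->T, B4->T, B5->T, B6->T; records B1=T, B2=S, B4=T, B5=T, B6=T
run #8 (d=6, t=1, y=2) runs B2->S, B1->T, B4->T, B5->T, B6->T; records B1=T, B2=S, B4=T, B5=T, B6=T
together the pool reaches 9 outcomes: B1=T, B1=F, B2=S, B2=E, B3=F, B4=T, B4=F, B5=T, B6=T
checked all size-1 subsets: none covers 9 outcomes (max 5/9)
inputs {1, 3} (size 2) cover everything; no size-2 subset with a lexicographically smaller index list covers all 9

Answer: 1, 3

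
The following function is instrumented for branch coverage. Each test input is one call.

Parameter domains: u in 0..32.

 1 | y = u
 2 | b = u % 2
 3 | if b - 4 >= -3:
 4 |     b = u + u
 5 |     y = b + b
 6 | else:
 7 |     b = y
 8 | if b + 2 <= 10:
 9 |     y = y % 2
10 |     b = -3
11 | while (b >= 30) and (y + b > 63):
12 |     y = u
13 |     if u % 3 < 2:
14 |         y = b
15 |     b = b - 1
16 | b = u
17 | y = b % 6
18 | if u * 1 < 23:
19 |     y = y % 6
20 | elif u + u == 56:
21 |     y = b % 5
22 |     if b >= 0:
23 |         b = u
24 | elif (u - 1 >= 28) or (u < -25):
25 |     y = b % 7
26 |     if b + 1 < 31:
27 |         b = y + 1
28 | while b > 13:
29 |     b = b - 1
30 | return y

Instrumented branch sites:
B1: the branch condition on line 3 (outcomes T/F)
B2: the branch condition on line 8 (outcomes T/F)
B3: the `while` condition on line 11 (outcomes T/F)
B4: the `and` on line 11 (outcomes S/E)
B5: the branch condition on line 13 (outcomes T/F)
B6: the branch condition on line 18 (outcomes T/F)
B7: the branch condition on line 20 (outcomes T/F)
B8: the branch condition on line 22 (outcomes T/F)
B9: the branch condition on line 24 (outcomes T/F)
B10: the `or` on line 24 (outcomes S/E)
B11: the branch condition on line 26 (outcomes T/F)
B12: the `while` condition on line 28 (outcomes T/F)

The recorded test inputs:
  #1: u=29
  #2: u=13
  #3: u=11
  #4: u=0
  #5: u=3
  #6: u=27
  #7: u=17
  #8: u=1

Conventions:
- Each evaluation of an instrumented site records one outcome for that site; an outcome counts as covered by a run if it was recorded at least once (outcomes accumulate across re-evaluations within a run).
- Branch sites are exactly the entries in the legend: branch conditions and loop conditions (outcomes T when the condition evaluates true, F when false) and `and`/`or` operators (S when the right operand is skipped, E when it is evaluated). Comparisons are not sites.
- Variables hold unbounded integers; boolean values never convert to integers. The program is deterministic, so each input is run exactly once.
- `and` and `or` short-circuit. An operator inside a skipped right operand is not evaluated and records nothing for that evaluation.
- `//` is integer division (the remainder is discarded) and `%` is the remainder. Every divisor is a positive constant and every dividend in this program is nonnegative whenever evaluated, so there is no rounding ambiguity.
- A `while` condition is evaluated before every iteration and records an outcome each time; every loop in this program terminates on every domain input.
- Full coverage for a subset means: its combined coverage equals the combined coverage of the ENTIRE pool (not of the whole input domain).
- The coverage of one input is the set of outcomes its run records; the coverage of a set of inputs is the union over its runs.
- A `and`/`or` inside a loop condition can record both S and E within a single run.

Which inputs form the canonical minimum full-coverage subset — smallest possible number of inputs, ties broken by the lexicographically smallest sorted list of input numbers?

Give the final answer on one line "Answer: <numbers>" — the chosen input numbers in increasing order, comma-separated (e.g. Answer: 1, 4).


run #1 (u=29) runs B1->T, B2->F, B4->E, B3->T, B5->F, B4->E, B3->T, B5->F, B4->E, B3->T, B5->F, B4->E, B3->T, B5->F, ...; records B1=T, B2=F, B3=T, B3=F, B4=E, B5=F, B6=F, B7=F, B9=T, B10=S, B11=T, B12=F
run #2 (u=13) runs B1->T, B2->F, B4->S, B3->F, B6->T, B12->F; records B1=T, B2=F, B3=F, B4=S, B6=T, B12=F
run #3 (u=11) runs B1->T, B2->F, B4->S, B3->F, B6->T, B12->F; records B1=T, B2=F, B3=F, B4=S, B6=T, B12=F
run #4 (u=0) runs B1->F, B2->T, B4->S, B3->F, B6->T, B12->F; records B1=F, B2=T, B3=F, B4=S, B6=T, B12=F
run #5 (u=3) runs B1->T, B2->T, B4->S, B3->F, B6->T, B12->F; records B1=T, B2=T, B3=F, B4=S, B6=T, B12=F
run #6 (u=27) runs B1->T, B2->F, B4->E, B3->T, B5->T, B4->E, B3->T, B5->T, B4->E, B3->T, B5->T, B4->E, B3->T, B5->T, ...; records B1=T, B2=F, B3=T, B3=F, B4=E, B5=T, B6=F, B7=F, B9=F, B10=E, B12=T, B12=F
run #7 (u=17) runs B1->T, B2->F, B4->E, B3->T, B5->F, B4->E, B3->F, B6->T, B12->T, B12->T, B12->T, B12->T, B12->F; records B1=T, B2=F, B3=T, B3=F, B4=E, B5=F, B6=T, B12=T, B12=F
run #8 (u=1) runs B1->T, B2->T, B4->S, B3->F, B6->T, B12->F; records B1=T, B2=T, B3=F, B4=S, B6=T, B12=F
pool-wide coverage (20 outcomes): B1=T, B1=F, B2=T, B2=F, B3=T, B3=F, B4=S, B4=E, B5=T, B5=F, B6=T, B6=F, B7=F, B9=T, B9=F, B10=S, B10=E, B11=T, B12=T, B12=F
size 1 is not enough: best union over all size-1 subsets is 12/20
size 2 is not enough: best union over all size-2 subsets is 16/20
at size 3, {1, 4, 6} reaches all 20 outcomes; every lexicographically earlier size-3 subset fails
Answer: 1, 4, 6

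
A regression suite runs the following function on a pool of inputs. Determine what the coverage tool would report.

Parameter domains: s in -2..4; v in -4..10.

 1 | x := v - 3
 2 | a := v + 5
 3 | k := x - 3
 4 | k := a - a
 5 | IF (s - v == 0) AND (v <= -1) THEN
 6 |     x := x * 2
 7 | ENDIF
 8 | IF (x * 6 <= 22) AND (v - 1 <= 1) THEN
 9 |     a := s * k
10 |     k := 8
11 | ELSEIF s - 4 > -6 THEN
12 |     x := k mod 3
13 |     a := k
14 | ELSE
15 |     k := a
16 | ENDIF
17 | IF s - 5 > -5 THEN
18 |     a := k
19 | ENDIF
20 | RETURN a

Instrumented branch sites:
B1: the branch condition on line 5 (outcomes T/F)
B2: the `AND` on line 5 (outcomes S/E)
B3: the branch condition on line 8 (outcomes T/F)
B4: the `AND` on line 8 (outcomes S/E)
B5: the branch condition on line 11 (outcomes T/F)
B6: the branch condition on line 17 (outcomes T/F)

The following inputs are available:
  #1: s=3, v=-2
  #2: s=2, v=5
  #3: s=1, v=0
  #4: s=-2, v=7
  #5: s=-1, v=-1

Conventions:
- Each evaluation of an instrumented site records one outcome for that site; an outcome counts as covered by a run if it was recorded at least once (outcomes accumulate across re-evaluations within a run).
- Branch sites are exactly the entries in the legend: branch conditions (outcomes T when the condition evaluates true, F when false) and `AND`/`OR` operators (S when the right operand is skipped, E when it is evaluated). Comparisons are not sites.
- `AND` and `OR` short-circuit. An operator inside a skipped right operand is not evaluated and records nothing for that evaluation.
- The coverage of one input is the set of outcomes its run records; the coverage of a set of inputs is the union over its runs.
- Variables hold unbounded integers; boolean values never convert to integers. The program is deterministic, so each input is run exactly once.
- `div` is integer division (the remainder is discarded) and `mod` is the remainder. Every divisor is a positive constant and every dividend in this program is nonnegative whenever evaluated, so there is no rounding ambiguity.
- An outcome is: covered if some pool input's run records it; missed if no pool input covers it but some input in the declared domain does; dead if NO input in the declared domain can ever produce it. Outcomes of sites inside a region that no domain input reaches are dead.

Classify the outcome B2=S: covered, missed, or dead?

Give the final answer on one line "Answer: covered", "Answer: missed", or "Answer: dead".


B2=S is recorded by pool input(s) 1, 2, 3, 4 -> covered
Answer: covered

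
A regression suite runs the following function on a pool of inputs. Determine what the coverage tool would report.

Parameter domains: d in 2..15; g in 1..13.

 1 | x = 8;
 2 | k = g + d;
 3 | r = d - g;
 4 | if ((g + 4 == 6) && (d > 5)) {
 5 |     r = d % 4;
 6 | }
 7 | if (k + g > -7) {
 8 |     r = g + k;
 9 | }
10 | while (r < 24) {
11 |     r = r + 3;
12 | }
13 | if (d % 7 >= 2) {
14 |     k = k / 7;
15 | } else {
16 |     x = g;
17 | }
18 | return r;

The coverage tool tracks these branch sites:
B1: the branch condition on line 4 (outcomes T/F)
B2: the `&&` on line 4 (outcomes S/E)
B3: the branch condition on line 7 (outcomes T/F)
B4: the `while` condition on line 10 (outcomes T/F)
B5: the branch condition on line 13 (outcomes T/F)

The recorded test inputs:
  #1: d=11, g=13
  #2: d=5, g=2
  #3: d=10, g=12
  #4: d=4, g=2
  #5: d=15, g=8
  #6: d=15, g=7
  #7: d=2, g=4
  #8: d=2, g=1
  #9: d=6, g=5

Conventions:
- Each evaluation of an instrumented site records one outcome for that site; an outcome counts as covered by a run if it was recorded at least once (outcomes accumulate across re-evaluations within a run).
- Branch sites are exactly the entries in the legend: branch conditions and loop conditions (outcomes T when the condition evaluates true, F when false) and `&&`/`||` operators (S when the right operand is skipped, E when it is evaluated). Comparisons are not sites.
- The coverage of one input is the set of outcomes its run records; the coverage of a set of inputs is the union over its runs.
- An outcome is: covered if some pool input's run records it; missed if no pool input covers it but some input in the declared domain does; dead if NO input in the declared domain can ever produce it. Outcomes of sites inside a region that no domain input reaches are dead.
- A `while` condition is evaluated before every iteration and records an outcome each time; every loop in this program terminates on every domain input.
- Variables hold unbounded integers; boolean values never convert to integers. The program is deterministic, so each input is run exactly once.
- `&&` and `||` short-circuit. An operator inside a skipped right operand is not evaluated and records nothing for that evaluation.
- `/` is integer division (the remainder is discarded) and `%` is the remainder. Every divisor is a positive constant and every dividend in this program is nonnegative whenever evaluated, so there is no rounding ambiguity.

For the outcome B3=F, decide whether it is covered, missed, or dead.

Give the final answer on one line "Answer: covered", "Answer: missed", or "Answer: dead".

no pool input records B3=F
checking all 182 inputs in the declared domain: B3=F is never recorded -> dead

Answer: dead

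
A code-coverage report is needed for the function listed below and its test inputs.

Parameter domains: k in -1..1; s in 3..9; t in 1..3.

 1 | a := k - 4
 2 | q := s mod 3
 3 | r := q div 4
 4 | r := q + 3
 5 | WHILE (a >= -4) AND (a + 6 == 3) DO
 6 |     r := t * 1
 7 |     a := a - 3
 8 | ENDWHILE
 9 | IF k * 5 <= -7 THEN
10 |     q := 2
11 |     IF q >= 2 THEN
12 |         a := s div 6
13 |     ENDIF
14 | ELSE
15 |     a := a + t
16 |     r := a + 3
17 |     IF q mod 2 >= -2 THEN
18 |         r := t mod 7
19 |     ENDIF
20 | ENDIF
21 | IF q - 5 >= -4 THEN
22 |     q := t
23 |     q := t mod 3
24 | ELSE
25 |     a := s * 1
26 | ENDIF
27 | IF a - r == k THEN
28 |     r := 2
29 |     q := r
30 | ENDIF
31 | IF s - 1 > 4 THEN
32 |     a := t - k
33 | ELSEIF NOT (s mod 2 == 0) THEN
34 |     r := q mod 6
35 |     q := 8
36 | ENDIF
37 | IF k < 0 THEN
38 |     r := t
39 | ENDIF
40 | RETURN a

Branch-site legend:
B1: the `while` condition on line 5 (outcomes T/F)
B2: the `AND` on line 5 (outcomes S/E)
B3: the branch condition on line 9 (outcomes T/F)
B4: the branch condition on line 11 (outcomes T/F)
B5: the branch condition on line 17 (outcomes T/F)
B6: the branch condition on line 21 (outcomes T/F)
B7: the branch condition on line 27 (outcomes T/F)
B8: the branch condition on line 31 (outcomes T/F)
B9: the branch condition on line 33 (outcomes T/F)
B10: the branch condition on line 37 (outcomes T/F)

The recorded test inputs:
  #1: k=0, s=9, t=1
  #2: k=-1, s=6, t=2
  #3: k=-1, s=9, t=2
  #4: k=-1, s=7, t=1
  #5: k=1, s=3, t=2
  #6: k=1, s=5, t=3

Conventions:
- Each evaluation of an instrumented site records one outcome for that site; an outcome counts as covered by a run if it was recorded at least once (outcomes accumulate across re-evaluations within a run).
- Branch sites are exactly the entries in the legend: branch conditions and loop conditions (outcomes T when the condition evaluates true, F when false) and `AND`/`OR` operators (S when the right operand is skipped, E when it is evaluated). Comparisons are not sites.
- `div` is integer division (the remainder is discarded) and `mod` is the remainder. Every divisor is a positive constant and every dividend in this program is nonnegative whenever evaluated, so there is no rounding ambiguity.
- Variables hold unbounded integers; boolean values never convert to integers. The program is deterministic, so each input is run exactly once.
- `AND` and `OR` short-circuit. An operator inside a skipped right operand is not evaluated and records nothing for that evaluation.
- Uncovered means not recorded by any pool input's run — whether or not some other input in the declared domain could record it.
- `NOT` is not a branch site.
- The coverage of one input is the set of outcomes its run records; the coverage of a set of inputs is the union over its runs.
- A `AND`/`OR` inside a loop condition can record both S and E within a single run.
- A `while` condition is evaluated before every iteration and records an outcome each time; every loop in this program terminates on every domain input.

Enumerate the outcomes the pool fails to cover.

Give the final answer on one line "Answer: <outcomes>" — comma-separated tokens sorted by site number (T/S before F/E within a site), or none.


test 1 (k=0, s=9, t=1) hits B1=F, B2=E, B3=F, B5=T, B6=F, B7=F, B8=T, B10=F
test 2 (k=-1, s=6, t=2) hits B1=F, B2=S, B3=F, B5=T, B6=F, B7=F, B8=T, B10=T
test 3 (k=-1, s=9, t=2) hits B1=F, B2=S, B3=F, B5=T, B6=F, B7=F, B8=T, B10=T
test 4 (k=-1, s=7, t=1) hits B1=F, B2=S, B3=F, B5=T, B6=T, B7=F, B8=T, B10=T
test 5 (k=1, s=3, t=2) hits B1=T, B1=F, B2=S, B2=E, B3=F, B5=T, B6=F, B7=T, B8=F, B9=T, B10=F
test 6 (k=1, s=5, t=3) hits B1=T, B1=F, B2=S, B2=E, B3=F, B5=T, B6=T, B7=F, B8=F, B9=T, B10=F
union over the pool: B1=T, B1=F, B2=S, B2=E, B3=F, B5=T, B6=T, B6=F, B7=T, B7=F, B8=T, B8=F, B9=T, B10=T, B10=F
uncovered (5 of 20): B3=T, B4=T, B4=F, B5=F, B9=F
Answer: B3=T, B4=T, B4=F, B5=F, B9=F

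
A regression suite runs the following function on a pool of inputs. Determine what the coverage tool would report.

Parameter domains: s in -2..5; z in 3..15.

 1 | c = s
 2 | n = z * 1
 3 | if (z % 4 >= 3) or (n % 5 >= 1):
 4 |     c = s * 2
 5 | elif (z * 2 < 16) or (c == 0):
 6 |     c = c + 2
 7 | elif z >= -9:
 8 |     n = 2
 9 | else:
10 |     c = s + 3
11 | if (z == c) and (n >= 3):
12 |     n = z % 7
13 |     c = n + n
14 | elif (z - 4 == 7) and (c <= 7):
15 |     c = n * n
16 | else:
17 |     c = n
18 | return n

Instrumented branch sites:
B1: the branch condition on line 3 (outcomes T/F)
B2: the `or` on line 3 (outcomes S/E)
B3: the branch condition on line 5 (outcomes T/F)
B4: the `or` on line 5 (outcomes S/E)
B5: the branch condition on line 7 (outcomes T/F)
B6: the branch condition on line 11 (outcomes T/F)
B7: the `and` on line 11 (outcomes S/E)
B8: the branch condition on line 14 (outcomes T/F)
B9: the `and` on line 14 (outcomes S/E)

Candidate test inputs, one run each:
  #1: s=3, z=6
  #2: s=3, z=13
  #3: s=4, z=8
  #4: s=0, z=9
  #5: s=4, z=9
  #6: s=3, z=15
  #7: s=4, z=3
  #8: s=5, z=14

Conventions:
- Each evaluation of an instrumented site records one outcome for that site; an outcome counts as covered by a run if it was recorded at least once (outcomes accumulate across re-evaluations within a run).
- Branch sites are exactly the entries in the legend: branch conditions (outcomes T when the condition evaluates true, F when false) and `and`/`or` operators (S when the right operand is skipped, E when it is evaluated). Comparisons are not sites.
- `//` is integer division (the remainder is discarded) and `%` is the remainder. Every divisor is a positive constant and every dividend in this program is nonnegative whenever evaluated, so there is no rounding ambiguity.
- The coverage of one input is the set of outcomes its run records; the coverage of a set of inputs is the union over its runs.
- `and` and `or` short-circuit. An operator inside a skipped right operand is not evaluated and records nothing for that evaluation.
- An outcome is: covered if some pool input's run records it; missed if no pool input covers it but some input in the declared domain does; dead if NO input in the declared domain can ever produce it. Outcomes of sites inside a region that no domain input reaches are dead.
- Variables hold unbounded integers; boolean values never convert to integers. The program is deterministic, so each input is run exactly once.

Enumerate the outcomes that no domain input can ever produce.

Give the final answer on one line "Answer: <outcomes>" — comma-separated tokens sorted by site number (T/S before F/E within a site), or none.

exhaustive pass over the 104-input domain:
  B5=F: unreachable across the whole domain -> dead
  reachable outcomes have witnesses, e.g. B1=T (e.g. s=-2, z=3), B1=F (e.g. s=-2, z=5), B2=S (e.g. s=-2, z=3), B2=E (e.g. s=-2, z=4)

Answer: B5=F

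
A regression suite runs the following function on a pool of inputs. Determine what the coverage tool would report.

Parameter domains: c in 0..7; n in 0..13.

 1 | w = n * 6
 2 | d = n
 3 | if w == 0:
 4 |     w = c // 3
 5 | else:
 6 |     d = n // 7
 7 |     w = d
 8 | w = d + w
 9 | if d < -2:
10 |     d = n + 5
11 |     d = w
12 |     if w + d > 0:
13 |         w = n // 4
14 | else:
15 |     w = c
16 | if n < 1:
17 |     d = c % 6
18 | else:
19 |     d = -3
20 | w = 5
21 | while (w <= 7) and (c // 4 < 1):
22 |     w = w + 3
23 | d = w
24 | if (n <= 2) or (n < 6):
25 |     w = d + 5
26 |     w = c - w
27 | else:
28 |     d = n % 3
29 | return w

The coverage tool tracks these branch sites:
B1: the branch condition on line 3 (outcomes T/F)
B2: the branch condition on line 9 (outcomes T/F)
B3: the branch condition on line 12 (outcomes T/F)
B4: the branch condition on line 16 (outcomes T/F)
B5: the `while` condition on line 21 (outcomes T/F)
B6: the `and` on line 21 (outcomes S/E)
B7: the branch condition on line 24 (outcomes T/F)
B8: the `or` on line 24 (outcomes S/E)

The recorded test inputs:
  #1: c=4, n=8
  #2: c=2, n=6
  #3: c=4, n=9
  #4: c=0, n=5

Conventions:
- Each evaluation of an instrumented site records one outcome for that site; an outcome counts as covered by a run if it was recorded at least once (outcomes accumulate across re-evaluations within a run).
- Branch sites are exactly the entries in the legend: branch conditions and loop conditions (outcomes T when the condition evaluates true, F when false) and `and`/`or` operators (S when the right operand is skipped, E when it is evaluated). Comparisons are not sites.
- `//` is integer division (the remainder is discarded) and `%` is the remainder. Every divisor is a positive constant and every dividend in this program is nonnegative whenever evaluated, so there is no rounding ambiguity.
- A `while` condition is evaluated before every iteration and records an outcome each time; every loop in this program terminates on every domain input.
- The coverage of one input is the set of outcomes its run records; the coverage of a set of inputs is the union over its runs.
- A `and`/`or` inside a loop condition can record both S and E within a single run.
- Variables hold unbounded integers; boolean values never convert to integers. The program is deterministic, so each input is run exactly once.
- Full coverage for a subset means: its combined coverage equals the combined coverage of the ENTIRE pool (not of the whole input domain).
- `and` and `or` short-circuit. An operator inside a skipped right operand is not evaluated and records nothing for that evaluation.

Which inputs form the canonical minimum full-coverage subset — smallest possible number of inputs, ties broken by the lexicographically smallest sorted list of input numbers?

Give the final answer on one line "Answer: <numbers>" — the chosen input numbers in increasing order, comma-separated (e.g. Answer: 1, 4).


run #1 (c=4, n=8) runs B1->F, B2->F, B4->F, B6->E, B5->F, B8->E, B7->F; records B1=F, B2=F, B4=F, B5=F, B6=E, B7=F, B8=E
run #2 (c=2, n=6) runs B1->F, B2->F, B4->F, B6->E, B5->T, B6->S, B5->F, B8->E, B7->F; records B1=F, B2=F, B4=F, B5=T, B5=F, B6=S, B6=E, B7=F, B8=E
run #3 (c=4, n=9) runs B1->F, B2->F, B4->F, B6->E, B5->F, B8->E, B7->F; records B1=F, B2=F, B4=F, B5=F, B6=E, B7=F, B8=E
run #4 (c=0, n=5) runs B1->F, B2->F, B4->F, B6->E, B5->T, B6->S, B5->F, B8->E, B7->T; records B1=F, B2=F, B4=F, B5=T, B5=F, B6=S, B6=E, B7=T, B8=E
together the pool reaches 10 outcomes: B1=F, B2=F, B4=F, B5=T, B5=F, B6=S, B6=E, B7=T, B7=F, B8=E
every size-1 subset falls short of the 10 outcomes (best: 9/10)
the canonical winner is {1, 4}: size 2, full 10-outcome coverage, earliest index list among size-2 covers
Answer: 1, 4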